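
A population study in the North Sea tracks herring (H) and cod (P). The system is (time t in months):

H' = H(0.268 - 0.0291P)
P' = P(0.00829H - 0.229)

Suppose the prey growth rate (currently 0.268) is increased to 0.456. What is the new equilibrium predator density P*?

P* ≈ 15.7

At the interior fixed point, setting dH/dt = 0 with H > 0 fixes P* = (prey growth rate)/(HP coefficient) — independent of the other coefficients.
With the change, P* = 0.456/0.0291 = 15.7; it rises from 9.21.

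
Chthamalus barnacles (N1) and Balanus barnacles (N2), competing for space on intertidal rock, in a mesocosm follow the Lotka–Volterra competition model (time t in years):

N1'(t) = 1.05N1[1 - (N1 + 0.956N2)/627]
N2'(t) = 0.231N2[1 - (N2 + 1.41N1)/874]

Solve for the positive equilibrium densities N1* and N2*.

Setting both brackets to zero gives the nullclines N1 + 0.956N2 = 627 and 1.41N1 + N2 = 874.
Substituting N2 = 874 - 1.41N1 into the first: N1(1 - 0.956·1.41) = 627 - 0.956·874.
So N1* = -209/-0.348 = 599, and then N2* = 874 - 1.41·599 = 28.9.

N1* ≈ 599, N2* ≈ 28.9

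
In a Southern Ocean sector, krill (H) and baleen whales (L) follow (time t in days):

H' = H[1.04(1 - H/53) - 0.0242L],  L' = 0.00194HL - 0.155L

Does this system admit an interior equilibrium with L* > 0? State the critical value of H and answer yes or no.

The predator equation gives dL/dt > 0 only when H > 0.155/0.00194 = 79.9.
Without the predator, H → K = 53. Since 53 < 79.9, the predator cannot invade.

Threshold H = 79.9; K < 79.9, so no, the predator goes extinct.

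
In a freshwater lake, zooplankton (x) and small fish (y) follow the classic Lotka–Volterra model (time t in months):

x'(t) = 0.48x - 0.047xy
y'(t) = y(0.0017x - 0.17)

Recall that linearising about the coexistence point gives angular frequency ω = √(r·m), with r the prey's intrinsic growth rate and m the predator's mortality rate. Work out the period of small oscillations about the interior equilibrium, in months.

Here r = 0.48 and m = 0.17, so r·m = 0.0816.
ω = √0.0816 = 0.286 per month, hence T = 2π/ω ≈ 22 months.

T ≈ 22 months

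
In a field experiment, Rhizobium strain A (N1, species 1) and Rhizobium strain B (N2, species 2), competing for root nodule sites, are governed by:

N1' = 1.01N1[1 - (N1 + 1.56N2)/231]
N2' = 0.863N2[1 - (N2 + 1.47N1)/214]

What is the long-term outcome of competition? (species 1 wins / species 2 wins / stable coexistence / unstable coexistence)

unstable coexistence (outcome depends on initial conditions)

Compare the nullcline intercepts: K1/α12 = 231/1.56 = 148 < K2 = 214; K2/α21 = 214/1.47 = 146 < K1 = 231.
Since both are reversed, neither can invade when rare; the interior point is a saddle.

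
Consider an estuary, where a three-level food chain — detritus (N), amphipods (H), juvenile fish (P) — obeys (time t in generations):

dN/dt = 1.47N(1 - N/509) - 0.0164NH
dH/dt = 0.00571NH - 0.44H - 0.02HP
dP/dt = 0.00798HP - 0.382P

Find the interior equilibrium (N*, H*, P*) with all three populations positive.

From dP/dt = 0: 0.00798H* = 0.382, so H* = 47.9.
From dN/dt = 0: 1.47(1 - N*/509) = 0.0164·47.9, giving N* = 509·(1 - 0.534) = 237.
From dH/dt = 0: 0.00571·237 - 0.44 = 0.02P*, so P* = 0.914/0.02 = 45.7.

N* ≈ 237, H* ≈ 47.9, P* ≈ 45.7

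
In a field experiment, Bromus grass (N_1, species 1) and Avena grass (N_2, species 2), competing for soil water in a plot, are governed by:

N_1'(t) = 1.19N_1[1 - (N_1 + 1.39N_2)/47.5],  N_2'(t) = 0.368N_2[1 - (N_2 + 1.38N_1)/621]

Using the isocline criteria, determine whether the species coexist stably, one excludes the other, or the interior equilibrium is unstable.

Compare the nullcline intercepts: K1/α12 = 47.5/1.39 = 34.2 < K2 = 621; K2/α21 = 621/1.38 = 450 > K1 = 47.5.
Since the inequalities point opposite ways, species 2 can invade but species 1 cannot.

species 2 excludes species 1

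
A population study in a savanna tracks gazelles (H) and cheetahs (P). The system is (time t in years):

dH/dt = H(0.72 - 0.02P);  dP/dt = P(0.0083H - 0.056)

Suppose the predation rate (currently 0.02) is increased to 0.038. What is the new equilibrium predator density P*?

At the interior fixed point, setting dH/dt = 0 with H > 0 fixes P* = (prey growth rate)/(HP coefficient) — independent of the other coefficients.
With the change, P* = 0.72/0.038 = 18.9; it falls from 36.

P* ≈ 18.9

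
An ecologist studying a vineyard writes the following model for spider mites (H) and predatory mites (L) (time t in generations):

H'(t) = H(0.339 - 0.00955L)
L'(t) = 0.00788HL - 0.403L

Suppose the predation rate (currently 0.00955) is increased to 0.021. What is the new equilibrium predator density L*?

At the interior fixed point, setting dH/dt = 0 with H > 0 fixes L* = (prey growth rate)/(HL coefficient) — independent of the other coefficients.
With the change, L* = 0.339/0.021 = 16.1; it falls from 35.5.

L* ≈ 16.1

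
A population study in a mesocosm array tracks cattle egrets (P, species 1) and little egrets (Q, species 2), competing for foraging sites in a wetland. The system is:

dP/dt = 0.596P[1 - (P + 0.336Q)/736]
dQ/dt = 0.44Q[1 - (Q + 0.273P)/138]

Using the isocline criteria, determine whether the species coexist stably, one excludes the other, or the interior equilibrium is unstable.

species 1 excludes species 2

Compare the nullcline intercepts: K1/α12 = 736/0.336 = 2190 > K2 = 138; K2/α21 = 138/0.273 = 505 < K1 = 736.
Since the inequalities point opposite ways, species 1 can invade but species 2 cannot.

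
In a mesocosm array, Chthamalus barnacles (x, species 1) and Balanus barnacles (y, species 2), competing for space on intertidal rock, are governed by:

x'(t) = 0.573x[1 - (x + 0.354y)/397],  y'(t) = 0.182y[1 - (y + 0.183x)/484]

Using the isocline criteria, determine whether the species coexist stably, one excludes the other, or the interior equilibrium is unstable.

stable coexistence

Compare the nullcline intercepts: K1/α12 = 397/0.354 = 1120 > K2 = 484; K2/α21 = 484/0.183 = 2640 > K1 = 397.
Since both inequalities hold, each species can invade when rare, so the interior equilibrium is stable.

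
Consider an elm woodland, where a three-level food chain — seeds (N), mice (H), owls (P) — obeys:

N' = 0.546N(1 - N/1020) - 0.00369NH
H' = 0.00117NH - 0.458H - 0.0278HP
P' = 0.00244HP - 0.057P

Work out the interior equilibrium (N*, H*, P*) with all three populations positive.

From dP/dt = 0: 0.00244H* = 0.057, so H* = 23.4.
From dN/dt = 0: 0.546(1 - N*/1020) = 0.00369·23.4, giving N* = 1020·(1 - 0.158) = 859.
From dH/dt = 0: 0.00117·859 - 0.458 = 0.0278P*, so P* = 0.547/0.0278 = 19.7.

N* ≈ 859, H* ≈ 23.4, P* ≈ 19.7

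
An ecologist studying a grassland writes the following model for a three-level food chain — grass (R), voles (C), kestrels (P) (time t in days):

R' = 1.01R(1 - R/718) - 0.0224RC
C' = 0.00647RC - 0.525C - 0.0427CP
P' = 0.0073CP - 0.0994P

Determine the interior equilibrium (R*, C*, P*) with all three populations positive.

R* ≈ 501, C* ≈ 13.6, P* ≈ 63.6

From dP/dt = 0: 0.0073C* = 0.0994, so C* = 13.6.
From dR/dt = 0: 1.01(1 - R*/718) = 0.0224·13.6, giving R* = 718·(1 - 0.302) = 501.
From dC/dt = 0: 0.00647·501 - 0.525 = 0.0427P*, so P* = 2.72/0.0427 = 63.6.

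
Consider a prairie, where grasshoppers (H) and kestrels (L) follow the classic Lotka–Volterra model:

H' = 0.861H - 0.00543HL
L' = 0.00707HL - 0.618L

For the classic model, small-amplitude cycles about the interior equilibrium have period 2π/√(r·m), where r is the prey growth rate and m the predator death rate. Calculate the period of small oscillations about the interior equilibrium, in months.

Here r = 0.861 and m = 0.618, so r·m = 0.532.
ω = √0.532 = 0.729 per month, hence T = 2π/ω ≈ 8.61 months.

T ≈ 8.61 months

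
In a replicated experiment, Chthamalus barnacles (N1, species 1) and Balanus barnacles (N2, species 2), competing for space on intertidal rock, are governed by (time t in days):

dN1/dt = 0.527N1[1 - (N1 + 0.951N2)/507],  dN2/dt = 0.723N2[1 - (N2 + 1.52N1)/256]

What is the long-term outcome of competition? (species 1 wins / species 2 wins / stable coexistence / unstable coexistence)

species 1 excludes species 2

Compare the nullcline intercepts: K1/α12 = 507/0.951 = 533 > K2 = 256; K2/α21 = 256/1.52 = 168 < K1 = 507.
Since the inequalities point opposite ways, species 1 can invade but species 2 cannot.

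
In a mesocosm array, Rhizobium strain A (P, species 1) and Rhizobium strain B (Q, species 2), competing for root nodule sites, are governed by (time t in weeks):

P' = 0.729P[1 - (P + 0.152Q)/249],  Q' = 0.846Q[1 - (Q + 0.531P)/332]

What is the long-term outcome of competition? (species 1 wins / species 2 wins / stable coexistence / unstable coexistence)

Compare the nullcline intercepts: K1/α12 = 249/0.152 = 1640 > K2 = 332; K2/α21 = 332/0.531 = 625 > K1 = 249.
Since both inequalities hold, each species can invade when rare, so the interior equilibrium is stable.

stable coexistence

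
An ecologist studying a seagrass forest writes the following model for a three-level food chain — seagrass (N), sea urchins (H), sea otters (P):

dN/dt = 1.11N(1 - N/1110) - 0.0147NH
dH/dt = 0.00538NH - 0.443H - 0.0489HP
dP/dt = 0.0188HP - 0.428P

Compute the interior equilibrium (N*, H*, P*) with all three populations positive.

From dP/dt = 0: 0.0188H* = 0.428, so H* = 22.8.
From dN/dt = 0: 1.11(1 - N*/1110) = 0.0147·22.8, giving N* = 1110·(1 - 0.301) = 775.
From dH/dt = 0: 0.00538·775 - 0.443 = 0.0489P*, so P* = 3.73/0.0489 = 76.2.

N* ≈ 775, H* ≈ 22.8, P* ≈ 76.2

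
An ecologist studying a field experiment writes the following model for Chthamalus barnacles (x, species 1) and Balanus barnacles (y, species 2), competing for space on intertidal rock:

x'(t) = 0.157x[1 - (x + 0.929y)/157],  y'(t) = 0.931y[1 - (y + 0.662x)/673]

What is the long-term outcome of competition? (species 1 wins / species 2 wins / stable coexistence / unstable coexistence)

species 2 excludes species 1

Compare the nullcline intercepts: K1/α12 = 157/0.929 = 169 < K2 = 673; K2/α21 = 673/0.662 = 1020 > K1 = 157.
Since the inequalities point opposite ways, species 2 can invade but species 1 cannot.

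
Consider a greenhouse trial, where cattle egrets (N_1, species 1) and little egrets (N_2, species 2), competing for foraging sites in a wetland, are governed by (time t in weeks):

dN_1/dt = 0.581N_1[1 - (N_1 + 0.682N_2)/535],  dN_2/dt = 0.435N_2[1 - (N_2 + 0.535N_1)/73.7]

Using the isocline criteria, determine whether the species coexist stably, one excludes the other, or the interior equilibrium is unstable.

Compare the nullcline intercepts: K1/α12 = 535/0.682 = 784 > K2 = 73.7; K2/α21 = 73.7/0.535 = 138 < K1 = 535.
Since the inequalities point opposite ways, species 1 can invade but species 2 cannot.

species 1 excludes species 2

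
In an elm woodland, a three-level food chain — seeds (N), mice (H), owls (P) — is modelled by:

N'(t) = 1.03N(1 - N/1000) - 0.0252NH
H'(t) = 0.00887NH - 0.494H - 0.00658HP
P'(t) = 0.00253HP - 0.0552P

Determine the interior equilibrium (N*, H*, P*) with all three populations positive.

From dP/dt = 0: 0.00253H* = 0.0552, so H* = 21.8.
From dN/dt = 0: 1.03(1 - N*/1000) = 0.0252·21.8, giving N* = 1000·(1 - 0.534) = 466.
From dH/dt = 0: 0.00887·466 - 0.494 = 0.00658P*, so P* = 3.64/0.00658 = 553.

N* ≈ 466, H* ≈ 21.8, P* ≈ 553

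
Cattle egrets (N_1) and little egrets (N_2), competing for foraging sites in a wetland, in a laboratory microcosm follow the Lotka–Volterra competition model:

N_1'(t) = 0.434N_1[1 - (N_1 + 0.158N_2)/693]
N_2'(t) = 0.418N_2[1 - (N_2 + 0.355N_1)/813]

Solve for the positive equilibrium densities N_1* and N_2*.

Setting both brackets to zero gives the nullclines N_1 + 0.158N_2 = 693 and 0.355N_1 + N_2 = 813.
Substituting N_2 = 813 - 0.355N_1 into the first: N_1(1 - 0.158·0.355) = 693 - 0.158·813.
So N_1* = 565/0.944 = 598, and then N_2* = 813 - 0.355·598 = 601.

N_1* ≈ 598, N_2* ≈ 601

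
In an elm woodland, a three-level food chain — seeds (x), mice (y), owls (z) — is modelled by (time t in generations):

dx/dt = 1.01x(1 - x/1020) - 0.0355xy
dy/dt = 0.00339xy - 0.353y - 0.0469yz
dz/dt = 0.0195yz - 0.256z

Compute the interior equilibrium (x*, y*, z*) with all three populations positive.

From dz/dt = 0: 0.0195y* = 0.256, so y* = 13.1.
From dx/dt = 0: 1.01(1 - x*/1020) = 0.0355·13.1, giving x* = 1020·(1 - 0.461) = 549.
From dy/dt = 0: 0.00339·549 - 0.353 = 0.0469z*, so z* = 1.51/0.0469 = 32.2.

x* ≈ 549, y* ≈ 13.1, z* ≈ 32.2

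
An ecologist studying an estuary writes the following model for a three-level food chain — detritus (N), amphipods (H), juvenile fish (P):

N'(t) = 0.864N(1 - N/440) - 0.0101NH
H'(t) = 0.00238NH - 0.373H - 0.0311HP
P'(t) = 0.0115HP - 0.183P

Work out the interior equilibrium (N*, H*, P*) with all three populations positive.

From dP/dt = 0: 0.0115H* = 0.183, so H* = 15.9.
From dN/dt = 0: 0.864(1 - N*/440) = 0.0101·15.9, giving N* = 440·(1 - 0.186) = 358.
From dH/dt = 0: 0.00238·358 - 0.373 = 0.0311P*, so P* = 0.479/0.0311 = 15.4.

N* ≈ 358, H* ≈ 15.9, P* ≈ 15.4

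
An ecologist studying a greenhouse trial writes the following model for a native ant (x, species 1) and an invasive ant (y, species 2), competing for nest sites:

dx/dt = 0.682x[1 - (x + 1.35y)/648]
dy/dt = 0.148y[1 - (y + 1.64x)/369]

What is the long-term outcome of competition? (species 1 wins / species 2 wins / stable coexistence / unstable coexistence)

species 1 excludes species 2

Compare the nullcline intercepts: K1/α12 = 648/1.35 = 480 > K2 = 369; K2/α21 = 369/1.64 = 225 < K1 = 648.
Since the inequalities point opposite ways, species 1 can invade but species 2 cannot.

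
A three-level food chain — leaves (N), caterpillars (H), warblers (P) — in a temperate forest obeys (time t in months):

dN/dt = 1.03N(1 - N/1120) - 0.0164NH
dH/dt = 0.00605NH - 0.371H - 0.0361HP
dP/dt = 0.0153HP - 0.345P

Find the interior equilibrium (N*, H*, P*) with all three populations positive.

N* ≈ 718, H* ≈ 22.5, P* ≈ 110

From dP/dt = 0: 0.0153H* = 0.345, so H* = 22.5.
From dN/dt = 0: 1.03(1 - N*/1120) = 0.0164·22.5, giving N* = 1120·(1 - 0.359) = 718.
From dH/dt = 0: 0.00605·718 - 0.371 = 0.0361P*, so P* = 3.97/0.0361 = 110.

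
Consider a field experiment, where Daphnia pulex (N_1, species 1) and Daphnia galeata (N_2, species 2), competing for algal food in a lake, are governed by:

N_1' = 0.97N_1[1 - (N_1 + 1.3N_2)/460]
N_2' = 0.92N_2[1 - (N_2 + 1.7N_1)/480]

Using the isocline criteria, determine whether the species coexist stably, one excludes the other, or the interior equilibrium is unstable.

Compare the nullcline intercepts: K1/α12 = 460/1.3 = 354 < K2 = 480; K2/α21 = 480/1.7 = 282 < K1 = 460.
Since both are reversed, neither can invade when rare; the interior point is a saddle.

unstable coexistence (outcome depends on initial conditions)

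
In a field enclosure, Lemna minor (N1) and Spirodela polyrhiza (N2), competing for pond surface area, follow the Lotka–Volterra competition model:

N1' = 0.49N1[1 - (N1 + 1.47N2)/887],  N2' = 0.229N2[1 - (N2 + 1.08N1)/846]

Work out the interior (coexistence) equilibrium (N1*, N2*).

Setting both brackets to zero gives the nullclines N1 + 1.47N2 = 887 and 1.08N1 + N2 = 846.
Substituting N2 = 846 - 1.08N1 into the first: N1(1 - 1.47·1.08) = 887 - 1.47·846.
So N1* = -357/-0.588 = 607, and then N2* = 846 - 1.08·607 = 191.

N1* ≈ 607, N2* ≈ 191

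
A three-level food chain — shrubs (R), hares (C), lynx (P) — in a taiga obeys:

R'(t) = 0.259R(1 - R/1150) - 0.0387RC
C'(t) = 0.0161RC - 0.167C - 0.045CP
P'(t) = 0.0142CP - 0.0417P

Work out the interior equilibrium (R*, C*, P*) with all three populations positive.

From dP/dt = 0: 0.0142C* = 0.0417, so C* = 2.94.
From dR/dt = 0: 0.259(1 - R*/1150) = 0.0387·2.94, giving R* = 1150·(1 - 0.439) = 645.
From dC/dt = 0: 0.0161·645 - 0.167 = 0.045P*, so P* = 10.2/0.045 = 227.

R* ≈ 645, C* ≈ 2.94, P* ≈ 227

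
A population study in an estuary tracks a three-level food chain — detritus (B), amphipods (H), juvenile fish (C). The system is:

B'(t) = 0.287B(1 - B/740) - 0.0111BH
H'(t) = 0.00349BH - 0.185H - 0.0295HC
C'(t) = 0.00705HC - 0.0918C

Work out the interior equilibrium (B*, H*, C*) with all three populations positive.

From dC/dt = 0: 0.00705H* = 0.0918, so H* = 13.
From dB/dt = 0: 0.287(1 - B*/740) = 0.0111·13, giving B* = 740·(1 - 0.504) = 367.
From dH/dt = 0: 0.00349·367 - 0.185 = 0.0295C*, so C* = 1.1/0.0295 = 37.2.

B* ≈ 367, H* ≈ 13, C* ≈ 37.2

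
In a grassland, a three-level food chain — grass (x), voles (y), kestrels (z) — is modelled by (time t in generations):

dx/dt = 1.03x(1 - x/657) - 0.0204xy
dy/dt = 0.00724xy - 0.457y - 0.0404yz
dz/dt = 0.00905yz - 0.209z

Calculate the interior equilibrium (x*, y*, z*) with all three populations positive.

From dz/dt = 0: 0.00905y* = 0.209, so y* = 23.1.
From dx/dt = 0: 1.03(1 - x*/657) = 0.0204·23.1, giving x* = 657·(1 - 0.457) = 356.
From dy/dt = 0: 0.00724·356 - 0.457 = 0.0404z*, so z* = 2.12/0.0404 = 52.6.

x* ≈ 356, y* ≈ 23.1, z* ≈ 52.6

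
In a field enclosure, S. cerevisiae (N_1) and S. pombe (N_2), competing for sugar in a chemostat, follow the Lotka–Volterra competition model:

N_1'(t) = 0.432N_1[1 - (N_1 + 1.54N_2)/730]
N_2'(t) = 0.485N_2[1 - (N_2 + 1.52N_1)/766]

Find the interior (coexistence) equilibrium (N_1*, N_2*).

N_1* ≈ 335, N_2* ≈ 256

Setting both brackets to zero gives the nullclines N_1 + 1.54N_2 = 730 and 1.52N_1 + N_2 = 766.
Substituting N_2 = 766 - 1.52N_1 into the first: N_1(1 - 1.54·1.52) = 730 - 1.54·766.
So N_1* = -450/-1.34 = 335, and then N_2* = 766 - 1.52·335 = 256.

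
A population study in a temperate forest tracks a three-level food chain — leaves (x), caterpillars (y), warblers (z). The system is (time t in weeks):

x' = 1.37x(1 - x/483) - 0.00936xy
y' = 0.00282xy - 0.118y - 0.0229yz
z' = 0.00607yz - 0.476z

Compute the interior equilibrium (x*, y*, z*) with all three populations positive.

x* ≈ 224, y* ≈ 78.4, z* ≈ 22.5

From dz/dt = 0: 0.00607y* = 0.476, so y* = 78.4.
From dx/dt = 0: 1.37(1 - x*/483) = 0.00936·78.4, giving x* = 483·(1 - 0.536) = 224.
From dy/dt = 0: 0.00282·224 - 0.118 = 0.0229z*, so z* = 0.514/0.0229 = 22.5.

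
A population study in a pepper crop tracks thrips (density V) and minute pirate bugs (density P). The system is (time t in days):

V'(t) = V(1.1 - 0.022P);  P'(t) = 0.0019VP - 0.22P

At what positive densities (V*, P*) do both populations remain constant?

Set dP/dt = 0 with P > 0: 0.0019V - 0.22 = 0, so V* = 0.22/0.0019 = 116.
Set dV/dt = 0 with V > 0: 1.1 - 0.022P = 0, so P* = 1.1/0.022 = 50.

V* ≈ 116, P* ≈ 50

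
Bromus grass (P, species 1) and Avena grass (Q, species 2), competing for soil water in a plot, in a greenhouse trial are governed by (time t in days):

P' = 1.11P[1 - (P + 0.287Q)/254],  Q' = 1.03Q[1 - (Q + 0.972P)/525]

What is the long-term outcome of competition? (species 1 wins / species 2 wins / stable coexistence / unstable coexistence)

stable coexistence

Compare the nullcline intercepts: K1/α12 = 254/0.287 = 885 > K2 = 525; K2/α21 = 525/0.972 = 540 > K1 = 254.
Since both inequalities hold, each species can invade when rare, so the interior equilibrium is stable.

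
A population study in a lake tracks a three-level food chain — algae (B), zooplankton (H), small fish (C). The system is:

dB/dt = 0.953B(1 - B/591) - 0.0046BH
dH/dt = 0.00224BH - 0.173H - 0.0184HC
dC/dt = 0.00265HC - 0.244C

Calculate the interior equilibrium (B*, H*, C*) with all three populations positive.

B* ≈ 328, H* ≈ 92.1, C* ≈ 30.6

From dC/dt = 0: 0.00265H* = 0.244, so H* = 92.1.
From dB/dt = 0: 0.953(1 - B*/591) = 0.0046·92.1, giving B* = 591·(1 - 0.444) = 328.
From dH/dt = 0: 0.00224·328 - 0.173 = 0.0184C*, so C* = 0.562/0.0184 = 30.6.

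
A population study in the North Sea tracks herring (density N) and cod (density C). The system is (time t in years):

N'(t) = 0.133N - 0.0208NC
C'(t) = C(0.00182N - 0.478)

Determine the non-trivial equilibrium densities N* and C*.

Set dC/dt = 0 with C > 0: 0.00182N - 0.478 = 0, so N* = 0.478/0.00182 = 263.
Set dN/dt = 0 with N > 0: 0.133 - 0.0208C = 0, so C* = 0.133/0.0208 = 6.39.

N* ≈ 263, C* ≈ 6.39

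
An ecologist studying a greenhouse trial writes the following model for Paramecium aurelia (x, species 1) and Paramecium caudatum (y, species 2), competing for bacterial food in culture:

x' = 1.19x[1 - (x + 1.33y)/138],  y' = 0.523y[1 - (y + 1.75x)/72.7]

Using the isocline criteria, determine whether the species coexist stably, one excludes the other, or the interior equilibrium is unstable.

species 1 excludes species 2

Compare the nullcline intercepts: K1/α12 = 138/1.33 = 104 > K2 = 72.7; K2/α21 = 72.7/1.75 = 41.5 < K1 = 138.
Since the inequalities point opposite ways, species 1 can invade but species 2 cannot.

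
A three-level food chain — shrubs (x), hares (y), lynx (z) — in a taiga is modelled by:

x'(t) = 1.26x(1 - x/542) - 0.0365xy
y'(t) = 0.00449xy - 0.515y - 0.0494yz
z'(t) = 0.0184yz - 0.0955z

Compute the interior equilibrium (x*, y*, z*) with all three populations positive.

From dz/dt = 0: 0.0184y* = 0.0955, so y* = 5.19.
From dx/dt = 0: 1.26(1 - x*/542) = 0.0365·5.19, giving x* = 542·(1 - 0.15) = 461.
From dy/dt = 0: 0.00449·461 - 0.515 = 0.0494z*, so z* = 1.55/0.0494 = 31.4.

x* ≈ 461, y* ≈ 5.19, z* ≈ 31.4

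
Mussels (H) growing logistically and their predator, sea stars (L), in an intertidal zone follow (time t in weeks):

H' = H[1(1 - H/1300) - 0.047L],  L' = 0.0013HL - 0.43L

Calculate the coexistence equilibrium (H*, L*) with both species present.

From dL/dt = 0 with L > 0: 0.0013H* = 0.43, so H* = 331.
Substitute into dH/dt = 0: 1(1 - 331/1300) = 0.047L*.
The bracket is 0.746, giving L* = 0.746/0.047 = 15.9.

H* ≈ 331, L* ≈ 15.9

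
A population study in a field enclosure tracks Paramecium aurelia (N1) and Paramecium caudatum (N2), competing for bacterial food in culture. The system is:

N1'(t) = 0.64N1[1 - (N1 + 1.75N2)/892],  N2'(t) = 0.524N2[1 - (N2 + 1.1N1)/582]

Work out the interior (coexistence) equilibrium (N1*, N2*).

N1* ≈ 137, N2* ≈ 432

Setting both brackets to zero gives the nullclines N1 + 1.75N2 = 892 and 1.1N1 + N2 = 582.
Substituting N2 = 582 - 1.1N1 into the first: N1(1 - 1.75·1.1) = 892 - 1.75·582.
So N1* = -126/-0.925 = 137, and then N2* = 582 - 1.1·137 = 432.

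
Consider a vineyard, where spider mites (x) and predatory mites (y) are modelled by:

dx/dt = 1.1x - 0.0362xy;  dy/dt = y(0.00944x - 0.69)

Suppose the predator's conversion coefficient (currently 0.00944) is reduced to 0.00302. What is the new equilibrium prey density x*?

At the interior fixed point, setting dy/dt = 0 with y > 0 fixes x* = (predator death rate)/(xy coefficient) — independent of the other coefficients.
With the change, x* = 0.69/0.00302 = 228; it rises from 73.1.

x* ≈ 228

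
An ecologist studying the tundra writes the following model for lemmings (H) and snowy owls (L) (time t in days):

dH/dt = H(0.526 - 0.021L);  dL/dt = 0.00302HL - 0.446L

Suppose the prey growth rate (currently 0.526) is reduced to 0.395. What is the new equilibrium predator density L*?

At the interior fixed point, setting dH/dt = 0 with H > 0 fixes L* = (prey growth rate)/(HL coefficient) — independent of the other coefficients.
With the change, L* = 0.395/0.021 = 18.8; it falls from 25.

L* ≈ 18.8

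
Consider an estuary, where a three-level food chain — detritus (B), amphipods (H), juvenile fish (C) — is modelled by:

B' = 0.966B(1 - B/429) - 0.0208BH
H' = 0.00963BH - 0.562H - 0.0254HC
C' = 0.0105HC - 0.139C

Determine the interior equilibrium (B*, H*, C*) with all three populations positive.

B* ≈ 307, H* ≈ 13.2, C* ≈ 94.2

From dC/dt = 0: 0.0105H* = 0.139, so H* = 13.2.
From dB/dt = 0: 0.966(1 - B*/429) = 0.0208·13.2, giving B* = 429·(1 - 0.285) = 307.
From dH/dt = 0: 0.00963·307 - 0.562 = 0.0254C*, so C* = 2.39/0.0254 = 94.2.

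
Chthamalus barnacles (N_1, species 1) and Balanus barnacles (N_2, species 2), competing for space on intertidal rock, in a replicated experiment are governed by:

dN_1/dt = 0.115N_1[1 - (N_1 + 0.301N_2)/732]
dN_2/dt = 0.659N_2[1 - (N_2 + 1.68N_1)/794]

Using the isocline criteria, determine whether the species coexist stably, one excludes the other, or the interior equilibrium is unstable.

Compare the nullcline intercepts: K1/α12 = 732/0.301 = 2430 > K2 = 794; K2/α21 = 794/1.68 = 473 < K1 = 732.
Since the inequalities point opposite ways, species 1 can invade but species 2 cannot.

species 1 excludes species 2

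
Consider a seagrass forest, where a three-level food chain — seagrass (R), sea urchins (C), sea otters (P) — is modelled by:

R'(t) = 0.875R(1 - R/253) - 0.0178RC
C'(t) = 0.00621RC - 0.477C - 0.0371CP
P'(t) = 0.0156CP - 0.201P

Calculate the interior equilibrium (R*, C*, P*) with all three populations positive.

R* ≈ 187, C* ≈ 12.9, P* ≈ 18.4

From dP/dt = 0: 0.0156C* = 0.201, so C* = 12.9.
From dR/dt = 0: 0.875(1 - R*/253) = 0.0178·12.9, giving R* = 253·(1 - 0.262) = 187.
From dC/dt = 0: 0.00621·187 - 0.477 = 0.0371P*, so P* = 0.682/0.0371 = 18.4.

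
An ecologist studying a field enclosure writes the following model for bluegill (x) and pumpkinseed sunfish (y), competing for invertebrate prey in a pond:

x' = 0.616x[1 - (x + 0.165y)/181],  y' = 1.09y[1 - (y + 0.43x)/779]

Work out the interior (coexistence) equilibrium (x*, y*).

x* ≈ 56.5, y* ≈ 755

Setting both brackets to zero gives the nullclines x + 0.165y = 181 and 0.43x + y = 779.
Substituting y = 779 - 0.43x into the first: x(1 - 0.165·0.43) = 181 - 0.165·779.
So x* = 52.5/0.929 = 56.5, and then y* = 779 - 0.43·56.5 = 755.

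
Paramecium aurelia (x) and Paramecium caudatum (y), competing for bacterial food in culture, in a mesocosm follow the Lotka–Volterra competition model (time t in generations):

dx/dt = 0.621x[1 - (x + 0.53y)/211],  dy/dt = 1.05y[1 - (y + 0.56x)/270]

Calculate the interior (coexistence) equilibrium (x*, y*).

x* ≈ 96.6, y* ≈ 216

Setting both brackets to zero gives the nullclines x + 0.53y = 211 and 0.56x + y = 270.
Substituting y = 270 - 0.56x into the first: x(1 - 0.53·0.56) = 211 - 0.53·270.
So x* = 67.9/0.703 = 96.6, and then y* = 270 - 0.56·96.6 = 216.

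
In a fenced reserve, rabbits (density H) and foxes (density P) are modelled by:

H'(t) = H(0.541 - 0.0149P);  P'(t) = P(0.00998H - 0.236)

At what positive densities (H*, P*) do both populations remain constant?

H* ≈ 23.6, P* ≈ 36.3

Set dP/dt = 0 with P > 0: 0.00998H - 0.236 = 0, so H* = 0.236/0.00998 = 23.6.
Set dH/dt = 0 with H > 0: 0.541 - 0.0149P = 0, so P* = 0.541/0.0149 = 36.3.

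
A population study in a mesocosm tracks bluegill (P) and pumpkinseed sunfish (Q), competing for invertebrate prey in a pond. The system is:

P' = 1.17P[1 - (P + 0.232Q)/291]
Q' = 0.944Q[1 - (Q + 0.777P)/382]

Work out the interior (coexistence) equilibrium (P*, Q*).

Setting both brackets to zero gives the nullclines P + 0.232Q = 291 and 0.777P + Q = 382.
Substituting Q = 382 - 0.777P into the first: P(1 - 0.232·0.777) = 291 - 0.232·382.
So P* = 202/0.82 = 247, and then Q* = 382 - 0.777·247 = 190.

P* ≈ 247, Q* ≈ 190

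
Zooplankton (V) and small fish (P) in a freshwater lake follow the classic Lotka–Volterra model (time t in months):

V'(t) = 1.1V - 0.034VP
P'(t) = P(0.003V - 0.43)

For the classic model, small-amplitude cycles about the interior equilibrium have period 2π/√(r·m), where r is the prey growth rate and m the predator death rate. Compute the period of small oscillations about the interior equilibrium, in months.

T ≈ 9.14 months

Here r = 1.1 and m = 0.43, so r·m = 0.473.
ω = √0.473 = 0.688 per month, hence T = 2π/ω ≈ 9.14 months.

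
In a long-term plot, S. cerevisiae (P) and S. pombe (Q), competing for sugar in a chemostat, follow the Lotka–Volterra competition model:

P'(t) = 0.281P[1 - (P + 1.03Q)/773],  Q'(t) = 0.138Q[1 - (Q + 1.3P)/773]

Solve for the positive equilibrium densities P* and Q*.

P* ≈ 68.4, Q* ≈ 684

Setting both brackets to zero gives the nullclines P + 1.03Q = 773 and 1.3P + Q = 773.
Substituting Q = 773 - 1.3P into the first: P(1 - 1.03·1.3) = 773 - 1.03·773.
So P* = -23.2/-0.339 = 68.4, and then Q* = 773 - 1.3·68.4 = 684.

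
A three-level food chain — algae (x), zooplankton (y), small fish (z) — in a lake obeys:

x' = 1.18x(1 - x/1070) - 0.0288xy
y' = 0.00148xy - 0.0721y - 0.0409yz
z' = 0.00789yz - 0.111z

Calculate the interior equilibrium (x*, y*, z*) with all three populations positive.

x* ≈ 703, y* ≈ 14.1, z* ≈ 23.7

From dz/dt = 0: 0.00789y* = 0.111, so y* = 14.1.
From dx/dt = 0: 1.18(1 - x*/1070) = 0.0288·14.1, giving x* = 1070·(1 - 0.343) = 703.
From dy/dt = 0: 0.00148·703 - 0.0721 = 0.0409z*, so z* = 0.968/0.0409 = 23.7.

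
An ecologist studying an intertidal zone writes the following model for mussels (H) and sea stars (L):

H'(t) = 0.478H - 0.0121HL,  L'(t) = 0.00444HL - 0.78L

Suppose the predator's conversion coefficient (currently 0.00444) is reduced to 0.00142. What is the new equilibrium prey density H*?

H* ≈ 549

At the interior fixed point, setting dL/dt = 0 with L > 0 fixes H* = (predator death rate)/(HL coefficient) — independent of the other coefficients.
With the change, H* = 0.78/0.00142 = 549; it rises from 176.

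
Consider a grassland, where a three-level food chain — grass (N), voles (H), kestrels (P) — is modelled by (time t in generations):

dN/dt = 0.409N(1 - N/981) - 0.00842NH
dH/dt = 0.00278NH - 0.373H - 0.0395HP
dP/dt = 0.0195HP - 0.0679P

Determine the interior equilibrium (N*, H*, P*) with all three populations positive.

From dP/dt = 0: 0.0195H* = 0.0679, so H* = 3.48.
From dN/dt = 0: 0.409(1 - N*/981) = 0.00842·3.48, giving N* = 981·(1 - 0.0717) = 911.
From dH/dt = 0: 0.00278·911 - 0.373 = 0.0395P*, so P* = 2.16/0.0395 = 54.7.

N* ≈ 911, H* ≈ 3.48, P* ≈ 54.7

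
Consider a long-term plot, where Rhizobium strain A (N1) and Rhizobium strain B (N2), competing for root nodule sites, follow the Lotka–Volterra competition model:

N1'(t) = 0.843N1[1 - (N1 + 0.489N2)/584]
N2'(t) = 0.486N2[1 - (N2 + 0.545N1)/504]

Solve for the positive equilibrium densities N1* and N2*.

N1* ≈ 460, N2* ≈ 253

Setting both brackets to zero gives the nullclines N1 + 0.489N2 = 584 and 0.545N1 + N2 = 504.
Substituting N2 = 504 - 0.545N1 into the first: N1(1 - 0.489·0.545) = 584 - 0.489·504.
So N1* = 338/0.733 = 460, and then N2* = 504 - 0.545·460 = 253.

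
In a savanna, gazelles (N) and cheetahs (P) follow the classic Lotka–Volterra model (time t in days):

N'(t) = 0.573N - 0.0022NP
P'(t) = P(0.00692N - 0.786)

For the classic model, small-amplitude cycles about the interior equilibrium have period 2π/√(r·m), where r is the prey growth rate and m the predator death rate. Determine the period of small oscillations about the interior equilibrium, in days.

Here r = 0.573 and m = 0.786, so r·m = 0.45.
ω = √0.45 = 0.671 per day, hence T = 2π/ω ≈ 9.36 days.

T ≈ 9.36 days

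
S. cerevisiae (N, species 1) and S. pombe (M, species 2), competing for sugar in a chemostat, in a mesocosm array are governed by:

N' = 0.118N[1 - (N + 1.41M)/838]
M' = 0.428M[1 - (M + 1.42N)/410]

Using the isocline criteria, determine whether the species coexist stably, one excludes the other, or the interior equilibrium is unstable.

Compare the nullcline intercepts: K1/α12 = 838/1.41 = 594 > K2 = 410; K2/α21 = 410/1.42 = 289 < K1 = 838.
Since the inequalities point opposite ways, species 1 can invade but species 2 cannot.

species 1 excludes species 2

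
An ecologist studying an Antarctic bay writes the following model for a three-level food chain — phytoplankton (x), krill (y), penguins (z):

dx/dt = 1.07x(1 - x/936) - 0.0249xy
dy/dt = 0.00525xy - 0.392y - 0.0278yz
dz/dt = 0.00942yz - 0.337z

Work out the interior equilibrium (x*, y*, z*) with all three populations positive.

x* ≈ 157, y* ≈ 35.8, z* ≈ 15.5

From dz/dt = 0: 0.00942y* = 0.337, so y* = 35.8.
From dx/dt = 0: 1.07(1 - x*/936) = 0.0249·35.8, giving x* = 936·(1 - 0.833) = 157.
From dy/dt = 0: 0.00525·157 - 0.392 = 0.0278z*, so z* = 0.431/0.0278 = 15.5.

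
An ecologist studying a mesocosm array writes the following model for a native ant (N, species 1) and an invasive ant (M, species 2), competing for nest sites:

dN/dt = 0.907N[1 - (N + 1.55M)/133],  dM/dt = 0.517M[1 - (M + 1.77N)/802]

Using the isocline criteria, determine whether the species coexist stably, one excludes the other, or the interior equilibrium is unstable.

Compare the nullcline intercepts: K1/α12 = 133/1.55 = 85.8 < K2 = 802; K2/α21 = 802/1.77 = 453 > K1 = 133.
Since the inequalities point opposite ways, species 2 can invade but species 1 cannot.

species 2 excludes species 1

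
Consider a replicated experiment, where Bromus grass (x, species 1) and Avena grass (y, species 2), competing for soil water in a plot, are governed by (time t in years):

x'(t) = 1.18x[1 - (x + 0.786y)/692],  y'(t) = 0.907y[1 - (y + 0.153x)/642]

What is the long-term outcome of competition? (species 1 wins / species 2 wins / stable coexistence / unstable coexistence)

stable coexistence

Compare the nullcline intercepts: K1/α12 = 692/0.786 = 880 > K2 = 642; K2/α21 = 642/0.153 = 4200 > K1 = 692.
Since both inequalities hold, each species can invade when rare, so the interior equilibrium is stable.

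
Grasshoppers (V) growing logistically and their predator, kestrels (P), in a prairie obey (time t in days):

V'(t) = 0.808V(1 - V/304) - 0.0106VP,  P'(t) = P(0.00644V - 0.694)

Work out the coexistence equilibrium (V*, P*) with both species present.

From dP/dt = 0 with P > 0: 0.00644V* = 0.694, so V* = 108.
Substitute into dV/dt = 0: 0.808(1 - 108/304) = 0.0106P*.
The bracket is 0.646, giving P* = 0.522/0.0106 = 49.2.

V* ≈ 108, P* ≈ 49.2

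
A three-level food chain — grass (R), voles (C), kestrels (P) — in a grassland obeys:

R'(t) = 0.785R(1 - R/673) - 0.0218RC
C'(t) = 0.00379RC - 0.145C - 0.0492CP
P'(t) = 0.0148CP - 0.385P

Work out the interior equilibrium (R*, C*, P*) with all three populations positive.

R* ≈ 187, C* ≈ 26, P* ≈ 11.4

From dP/dt = 0: 0.0148C* = 0.385, so C* = 26.
From dR/dt = 0: 0.785(1 - R*/673) = 0.0218·26, giving R* = 673·(1 - 0.722) = 187.
From dC/dt = 0: 0.00379·187 - 0.145 = 0.0492P*, so P* = 0.563/0.0492 = 11.4.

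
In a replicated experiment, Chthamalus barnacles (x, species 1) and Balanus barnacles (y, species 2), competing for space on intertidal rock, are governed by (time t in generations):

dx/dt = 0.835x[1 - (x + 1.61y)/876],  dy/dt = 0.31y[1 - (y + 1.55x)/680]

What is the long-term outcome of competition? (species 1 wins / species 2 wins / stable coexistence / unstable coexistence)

unstable coexistence (outcome depends on initial conditions)

Compare the nullcline intercepts: K1/α12 = 876/1.61 = 544 < K2 = 680; K2/α21 = 680/1.55 = 439 < K1 = 876.
Since both are reversed, neither can invade when rare; the interior point is a saddle.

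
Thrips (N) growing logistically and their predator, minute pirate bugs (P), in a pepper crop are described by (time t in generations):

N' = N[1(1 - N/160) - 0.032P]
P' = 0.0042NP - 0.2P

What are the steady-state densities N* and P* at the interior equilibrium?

N* ≈ 47.6, P* ≈ 21.9

From dP/dt = 0 with P > 0: 0.0042N* = 0.2, so N* = 47.6.
Substitute into dN/dt = 0: 1(1 - 47.6/160) = 0.032P*.
The bracket is 0.702, giving P* = 0.702/0.032 = 21.9.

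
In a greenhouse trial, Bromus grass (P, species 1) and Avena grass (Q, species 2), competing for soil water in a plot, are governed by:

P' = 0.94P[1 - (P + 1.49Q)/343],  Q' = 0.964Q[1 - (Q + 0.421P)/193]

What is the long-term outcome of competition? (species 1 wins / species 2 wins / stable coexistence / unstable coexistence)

stable coexistence

Compare the nullcline intercepts: K1/α12 = 343/1.49 = 230 > K2 = 193; K2/α21 = 193/0.421 = 458 > K1 = 343.
Since both inequalities hold, each species can invade when rare, so the interior equilibrium is stable.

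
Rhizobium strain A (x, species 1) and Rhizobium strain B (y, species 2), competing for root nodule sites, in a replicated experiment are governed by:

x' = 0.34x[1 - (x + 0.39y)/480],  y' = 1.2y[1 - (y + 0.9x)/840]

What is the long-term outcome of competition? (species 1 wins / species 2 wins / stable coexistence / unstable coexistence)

Compare the nullcline intercepts: K1/α12 = 480/0.39 = 1230 > K2 = 840; K2/α21 = 840/0.9 = 933 > K1 = 480.
Since both inequalities hold, each species can invade when rare, so the interior equilibrium is stable.

stable coexistence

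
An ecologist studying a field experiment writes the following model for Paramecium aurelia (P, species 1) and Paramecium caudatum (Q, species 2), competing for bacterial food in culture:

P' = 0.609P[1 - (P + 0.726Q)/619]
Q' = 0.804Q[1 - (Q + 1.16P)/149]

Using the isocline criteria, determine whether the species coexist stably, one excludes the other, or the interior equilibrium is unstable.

Compare the nullcline intercepts: K1/α12 = 619/0.726 = 853 > K2 = 149; K2/α21 = 149/1.16 = 128 < K1 = 619.
Since the inequalities point opposite ways, species 1 can invade but species 2 cannot.

species 1 excludes species 2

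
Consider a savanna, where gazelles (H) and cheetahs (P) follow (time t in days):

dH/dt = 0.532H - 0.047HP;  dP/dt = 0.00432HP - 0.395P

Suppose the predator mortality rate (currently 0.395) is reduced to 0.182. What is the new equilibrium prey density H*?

At the interior fixed point, setting dP/dt = 0 with P > 0 fixes H* = (predator death rate)/(HP coefficient) — independent of the other coefficients.
With the change, H* = 0.182/0.00432 = 42.1; it falls from 91.4.

H* ≈ 42.1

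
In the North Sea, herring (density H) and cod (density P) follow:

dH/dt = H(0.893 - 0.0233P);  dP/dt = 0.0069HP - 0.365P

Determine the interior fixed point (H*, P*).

Set dP/dt = 0 with P > 0: 0.0069H - 0.365 = 0, so H* = 0.365/0.0069 = 52.9.
Set dH/dt = 0 with H > 0: 0.893 - 0.0233P = 0, so P* = 0.893/0.0233 = 38.3.

H* ≈ 52.9, P* ≈ 38.3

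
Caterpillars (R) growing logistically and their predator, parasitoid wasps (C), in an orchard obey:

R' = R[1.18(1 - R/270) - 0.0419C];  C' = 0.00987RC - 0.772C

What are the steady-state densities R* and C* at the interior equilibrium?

R* ≈ 78.2, C* ≈ 20

From dC/dt = 0 with C > 0: 0.00987R* = 0.772, so R* = 78.2.
Substitute into dR/dt = 0: 1.18(1 - 78.2/270) = 0.0419C*.
The bracket is 0.71, giving C* = 0.838/0.0419 = 20.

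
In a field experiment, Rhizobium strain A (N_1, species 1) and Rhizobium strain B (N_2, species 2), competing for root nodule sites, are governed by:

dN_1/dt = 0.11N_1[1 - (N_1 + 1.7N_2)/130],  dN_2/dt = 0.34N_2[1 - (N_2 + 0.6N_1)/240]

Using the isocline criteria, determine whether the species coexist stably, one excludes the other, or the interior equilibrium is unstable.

Compare the nullcline intercepts: K1/α12 = 130/1.7 = 76.5 < K2 = 240; K2/α21 = 240/0.6 = 400 > K1 = 130.
Since the inequalities point opposite ways, species 2 can invade but species 1 cannot.

species 2 excludes species 1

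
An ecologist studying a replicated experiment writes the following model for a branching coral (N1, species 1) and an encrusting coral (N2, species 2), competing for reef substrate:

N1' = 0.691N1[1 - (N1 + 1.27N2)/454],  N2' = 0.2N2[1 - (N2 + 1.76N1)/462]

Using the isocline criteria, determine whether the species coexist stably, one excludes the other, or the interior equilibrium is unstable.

unstable coexistence (outcome depends on initial conditions)

Compare the nullcline intercepts: K1/α12 = 454/1.27 = 357 < K2 = 462; K2/α21 = 462/1.76 = 262 < K1 = 454.
Since both are reversed, neither can invade when rare; the interior point is a saddle.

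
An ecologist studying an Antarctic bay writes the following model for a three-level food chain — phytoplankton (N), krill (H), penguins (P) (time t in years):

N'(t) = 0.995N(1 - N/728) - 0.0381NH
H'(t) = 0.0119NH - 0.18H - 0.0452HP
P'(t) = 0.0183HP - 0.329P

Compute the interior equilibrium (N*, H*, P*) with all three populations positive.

N* ≈ 227, H* ≈ 18, P* ≈ 55.7

From dP/dt = 0: 0.0183H* = 0.329, so H* = 18.
From dN/dt = 0: 0.995(1 - N*/728) = 0.0381·18, giving N* = 728·(1 - 0.688) = 227.
From dH/dt = 0: 0.0119·227 - 0.18 = 0.0452P*, so P* = 2.52/0.0452 = 55.7.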